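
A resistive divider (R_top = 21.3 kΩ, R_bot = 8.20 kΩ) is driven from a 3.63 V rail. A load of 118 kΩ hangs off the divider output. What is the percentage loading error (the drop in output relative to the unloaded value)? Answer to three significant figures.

The divider's output (Thévenin) resistance is R_top‖R_bot = 5.921 kΩ.
Fractional drop under load = R_th/(R_th + R_L) = 5.921 / (5.921 + 118) = 0.04778.
So the output falls by 4.78 %.

4.78 %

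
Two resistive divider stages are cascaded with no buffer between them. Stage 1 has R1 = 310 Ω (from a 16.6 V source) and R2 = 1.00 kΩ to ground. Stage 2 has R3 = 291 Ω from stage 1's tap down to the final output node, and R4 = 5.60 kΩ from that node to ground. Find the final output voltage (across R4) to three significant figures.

V_out ≈ 11.6 V

Stage 2 presents R3+R4 = 5891 Ω as a load on stage 1's tap.
Stage 1's lower leg becomes R2‖(R3+R4) = 854.9 Ω, so V_mid = 16.6 × 854.9/1165 = 12.18 V.
Stage 2 is itself unloaded: V_out = V_mid × R4/(R3+R4) = 12.18 × 5600/5891 = 11.6 V.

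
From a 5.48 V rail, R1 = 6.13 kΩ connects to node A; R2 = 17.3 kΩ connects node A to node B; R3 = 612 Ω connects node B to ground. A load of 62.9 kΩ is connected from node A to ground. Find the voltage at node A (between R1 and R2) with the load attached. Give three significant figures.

Below node A the series string R2+R3 = 17910 Ω sits in parallel with the 62900 Ω load: 13940 Ω.
V_A = 5.48 × 13940/(6130 + 13940) = 3.81 V.

V ≈ 3.81 V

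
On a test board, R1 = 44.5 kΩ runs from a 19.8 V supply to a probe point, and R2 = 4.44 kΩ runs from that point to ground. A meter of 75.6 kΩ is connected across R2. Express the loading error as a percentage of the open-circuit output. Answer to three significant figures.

The divider's output (Thévenin) resistance is R1‖R2 = 4.037 kΩ.
Fractional drop under load = R_th/(R_th + R_L) = 4.037 / (4.037 + 75.6) = 0.05069.
So the output falls by 5.07 %.

5.07 %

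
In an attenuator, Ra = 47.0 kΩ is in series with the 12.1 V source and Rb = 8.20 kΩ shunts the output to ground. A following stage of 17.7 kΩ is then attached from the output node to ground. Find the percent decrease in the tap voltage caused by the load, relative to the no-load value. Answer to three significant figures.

Unloaded V = 12.1 × 8.20/55.20 = 1.797 V.
Loaded: Rb‖R_L = 5.604 kΩ, giving V = 12.1 × 5.604/52.60 = 1.289 V.
Drop = (1.797 − 1.289) / 1.797 = 28.3 %.

28.3 %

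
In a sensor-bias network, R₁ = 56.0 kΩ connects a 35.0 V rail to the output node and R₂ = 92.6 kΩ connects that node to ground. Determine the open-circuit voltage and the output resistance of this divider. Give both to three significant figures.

V_th is the open-circuit tap voltage: 35.0 × 92.6/(56.0 + 92.6) = 21.8 V.
With the supply zeroed, R₁ and R₂ appear in parallel from the tap: R_th = R₁‖R₂ = (56.0 × 92.6)/148.6 = 34.9 kΩ.

V_th = 21.8 V, R_th = 34.9 kΩ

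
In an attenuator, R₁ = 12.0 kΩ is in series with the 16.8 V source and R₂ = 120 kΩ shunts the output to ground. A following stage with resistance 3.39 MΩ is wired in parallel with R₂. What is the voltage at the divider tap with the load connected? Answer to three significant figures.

V_out ≈ 15.2 V

The load sits in parallel with R₂: R₂‖R_L = (120 × 3390) / (120 + 3390) = 115.9 kΩ.
V_out = 16.8 × 115.9 / (12.0 + 115.9) = 16.8 × 115.9/127.9 = 15.2 V.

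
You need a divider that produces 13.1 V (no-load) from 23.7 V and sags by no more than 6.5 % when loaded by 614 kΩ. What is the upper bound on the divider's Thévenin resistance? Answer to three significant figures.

Loading drop = R_th/(R_th + R_L) ≤ 0.0650, so R_th ≤ R_L · ε/(1−ε) = 614 kΩ × 0.0650/0.9350 = 42.7 kΩ.
(Any R1, R2 with R2/(R1+R2) = 0.553 and R1‖R2 ≤ 42.7 kΩ will meet the spec.)

R_th ≤ 42.7 kΩ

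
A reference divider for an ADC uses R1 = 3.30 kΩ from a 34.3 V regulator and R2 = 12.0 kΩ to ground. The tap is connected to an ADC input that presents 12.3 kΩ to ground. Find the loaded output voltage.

V_out ≈ 22.2 V

The load sits in parallel with R2: R2‖R_L = (12.0 × 12.3) / (12.0 + 12.3) = 6.074 kΩ.
V_out = 34.3 × 6.074 / (3.30 + 6.074) = 34.3 × 6.074/9.374 = 22.2 V.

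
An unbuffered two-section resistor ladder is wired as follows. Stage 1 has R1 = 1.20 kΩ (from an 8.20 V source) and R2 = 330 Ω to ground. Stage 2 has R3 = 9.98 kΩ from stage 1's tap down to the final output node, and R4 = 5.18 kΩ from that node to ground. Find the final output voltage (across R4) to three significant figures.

V_out ≈ 0.594 V

Stage 2 presents R3+R4 = 15160 Ω as a load on stage 1's tap.
Stage 1's lower leg becomes R2‖(R3+R4) = 323.0 Ω, so V_mid = 8.20 × 323.0/1523 = 1.739 V.
Stage 2 is itself unloaded: V_out = V_mid × R4/(R3+R4) = 1.739 × 5180/15160 = 0.594 V.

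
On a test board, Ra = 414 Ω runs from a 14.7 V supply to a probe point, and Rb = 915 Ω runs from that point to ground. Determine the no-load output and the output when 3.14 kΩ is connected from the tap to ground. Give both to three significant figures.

Open-circuit: V = 14.7 × 915/(414 + 915) = 10.1 V.
With the load, Rb becomes Rb‖R_L = 708.5 Ω, so V = 14.7 × 708.5/1123 = 9.28 V.

Unloaded: 10.1 V; loaded: 9.28 V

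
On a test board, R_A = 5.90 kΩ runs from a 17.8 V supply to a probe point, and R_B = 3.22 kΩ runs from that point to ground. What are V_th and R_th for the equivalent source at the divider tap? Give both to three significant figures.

V_th = 6.28 V, R_th = 2.08 kΩ

V_th is the open-circuit tap voltage: 17.8 × 3.22/(5.90 + 3.22) = 6.28 V.
With the supply zeroed, R_A and R_B appear in parallel from the tap: R_th = R_A‖R_B = (5.90 × 3.22)/9.120 = 2.08 kΩ.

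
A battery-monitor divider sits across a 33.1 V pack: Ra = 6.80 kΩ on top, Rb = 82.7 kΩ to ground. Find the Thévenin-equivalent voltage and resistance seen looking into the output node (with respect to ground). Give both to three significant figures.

V_th = 30.6 V, R_th = 6.28 kΩ

V_th is the open-circuit tap voltage: 33.1 × 82.7/(6.80 + 82.7) = 30.6 V.
With the supply zeroed, Ra and Rb appear in parallel from the tap: R_th = Ra‖Rb = (6.80 × 82.7)/89.50 = 6.28 kΩ.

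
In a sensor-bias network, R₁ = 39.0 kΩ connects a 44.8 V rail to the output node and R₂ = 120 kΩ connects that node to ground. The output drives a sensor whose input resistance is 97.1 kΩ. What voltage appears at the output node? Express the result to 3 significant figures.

V_out ≈ 25.9 V

The load sits in parallel with R₂: R₂‖R_L = (120 × 97.1) / (120 + 97.1) = 53.67 kΩ.
V_out = 44.8 × 53.67 / (39.0 + 53.67) = 44.8 × 53.67/92.67 = 25.9 V.
(Unloaded it would have been 33.8 V.)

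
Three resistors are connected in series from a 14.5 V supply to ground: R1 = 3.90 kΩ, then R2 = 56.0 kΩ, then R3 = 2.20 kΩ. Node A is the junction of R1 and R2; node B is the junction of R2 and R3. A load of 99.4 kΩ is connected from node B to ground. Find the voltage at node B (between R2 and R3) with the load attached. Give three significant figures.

At node B, R3 is in parallel with the load: R3‖R_L = 2.152 kΩ.
Below node A the resistance is R2 + (R3‖R_L) = 58.15 kΩ, so V_A = 14.5 × 58.15/62.05 = 13.59 V.
Then V_B = V_A × (R3‖R_L)/(R2 + R3‖R_L) = 13.59 × 2.152/58.15 = 0.503 V.

V ≈ 0.503 V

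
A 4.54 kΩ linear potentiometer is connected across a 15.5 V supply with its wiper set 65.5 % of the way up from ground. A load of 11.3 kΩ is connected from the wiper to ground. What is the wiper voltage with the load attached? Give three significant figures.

The wiper splits the pot into (1−α)R = 1.566 kΩ above and αR = 2.974 kΩ below.
Lower section ‖ load = 2.354 kΩ.
V_wiper = 15.5 × 2.354/(1.566 + 2.354) = 9.31 V.

V ≈ 9.31 V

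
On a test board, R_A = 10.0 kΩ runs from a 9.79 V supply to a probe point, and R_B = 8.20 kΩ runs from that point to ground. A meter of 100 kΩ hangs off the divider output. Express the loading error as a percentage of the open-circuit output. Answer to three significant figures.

The divider's output (Thévenin) resistance is R_A‖R_B = 4.505 kΩ.
Fractional drop under load = R_th/(R_th + R_L) = 4.505 / (4.505 + 100) = 0.04311.
So the output falls by 4.31 %.

4.31 %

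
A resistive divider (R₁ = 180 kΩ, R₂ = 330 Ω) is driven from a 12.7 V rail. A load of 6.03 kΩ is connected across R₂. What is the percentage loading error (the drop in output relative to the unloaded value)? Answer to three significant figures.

5.18 %

The divider's output (Thévenin) resistance is R₁‖R₂ = 329.4 Ω.
Fractional drop under load = R_th/(R_th + R_L) = 329.4 / (329.4 + 6030) = 0.05180.
So the output falls by 5.18 %.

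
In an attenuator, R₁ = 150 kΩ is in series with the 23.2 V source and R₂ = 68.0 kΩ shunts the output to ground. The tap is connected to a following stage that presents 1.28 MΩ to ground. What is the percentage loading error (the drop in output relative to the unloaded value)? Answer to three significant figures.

3.53 %

The divider's output (Thévenin) resistance is R₁‖R₂ = 46.79 kΩ.
Fractional drop under load = R_th/(R_th + R_L) = 46.79 / (46.79 + 1280) = 0.03526.
So the output falls by 3.53 %.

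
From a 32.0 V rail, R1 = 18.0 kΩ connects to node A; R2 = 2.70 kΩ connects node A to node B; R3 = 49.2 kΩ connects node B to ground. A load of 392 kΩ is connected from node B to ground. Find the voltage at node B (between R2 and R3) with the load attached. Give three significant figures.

At node B, R3 is in parallel with the load: R3‖R_L = 43.71 kΩ.
Below node A the resistance is R2 + (R3‖R_L) = 46.41 kΩ, so V_A = 32.0 × 46.41/64.41 = 23.06 V.
Then V_B = V_A × (R3‖R_L)/(R2 + R3‖R_L) = 23.06 × 43.71/46.41 = 21.7 V.

V ≈ 21.7 V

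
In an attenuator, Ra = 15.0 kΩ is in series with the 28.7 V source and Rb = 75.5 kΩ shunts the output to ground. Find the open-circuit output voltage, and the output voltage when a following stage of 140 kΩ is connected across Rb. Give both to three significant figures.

Open-circuit: V = 28.7 × 75.5/(15.0 + 75.5) = 23.9 V.
With the load, Rb becomes Rb‖R_L = 49.05 kΩ, so V = 28.7 × 49.05/64.05 = 22.0 V.

Unloaded: 23.9 V; loaded: 22.0 V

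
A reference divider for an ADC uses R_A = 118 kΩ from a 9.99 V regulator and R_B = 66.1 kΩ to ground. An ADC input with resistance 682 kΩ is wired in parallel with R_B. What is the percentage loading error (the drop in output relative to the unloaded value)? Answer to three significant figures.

5.85 %

The divider's output (Thévenin) resistance is R_A‖R_B = 42.37 kΩ.
Fractional drop under load = R_th/(R_th + R_L) = 42.37 / (42.37 + 682) = 0.05849.
So the output falls by 5.85 %.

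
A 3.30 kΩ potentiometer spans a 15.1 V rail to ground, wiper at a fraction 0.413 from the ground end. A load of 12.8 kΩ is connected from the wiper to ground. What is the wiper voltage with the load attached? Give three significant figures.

V ≈ 5.87 V

The wiper splits the pot into (1−α)R = 1.937 kΩ above and αR = 1.363 kΩ below.
Lower section ‖ load = 1.232 kΩ.
V_wiper = 15.1 × 1.232/(1.937 + 1.232) = 5.87 V.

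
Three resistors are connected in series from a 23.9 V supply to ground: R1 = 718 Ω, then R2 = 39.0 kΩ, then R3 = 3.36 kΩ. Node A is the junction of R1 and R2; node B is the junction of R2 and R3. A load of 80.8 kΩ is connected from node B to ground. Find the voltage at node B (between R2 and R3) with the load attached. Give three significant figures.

At node B, R3 is in parallel with the load: R3‖R_L = 3226 Ω.
Below node A the resistance is R2 + (R3‖R_L) = 42230 Ω, so V_A = 23.9 × 42230/42940 = 23.50 V.
Then V_B = V_A × (R3‖R_L)/(R2 + R3‖R_L) = 23.50 × 3226/42230 = 1.80 V.

V ≈ 1.80 V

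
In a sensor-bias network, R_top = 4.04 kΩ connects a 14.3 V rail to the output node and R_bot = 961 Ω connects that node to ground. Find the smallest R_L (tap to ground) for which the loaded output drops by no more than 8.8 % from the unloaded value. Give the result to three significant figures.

Output resistance R_th = R_top‖R_bot = (4040 × 961)/5001 = 776.3 Ω.
The fractional drop is R_th/(R_th + R_L); requiring this ≤ 0.0880 gives R_L ≥ R_th(1/0.0880 − 1) = 776.3 × 10.36 = 8.05 kΩ.

R_L(min) ≈ 8.05 kΩ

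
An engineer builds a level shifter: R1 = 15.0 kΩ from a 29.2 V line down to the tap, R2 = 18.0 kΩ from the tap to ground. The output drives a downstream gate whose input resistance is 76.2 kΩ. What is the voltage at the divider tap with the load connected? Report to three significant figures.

The load sits in parallel with R2: R2‖R_L = (18.0 × 76.2) / (18.0 + 76.2) = 14.56 kΩ.
V_out = 29.2 × 14.56 / (15.0 + 14.56) = 29.2 × 14.56/29.56 = 14.4 V.
(Unloaded it would have been 15.9 V.)

V_out ≈ 14.4 V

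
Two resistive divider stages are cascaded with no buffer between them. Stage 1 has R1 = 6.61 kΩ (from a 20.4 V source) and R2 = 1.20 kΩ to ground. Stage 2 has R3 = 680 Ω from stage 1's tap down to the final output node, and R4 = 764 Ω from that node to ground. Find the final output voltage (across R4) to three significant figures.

V_out ≈ 0.974 V

Stage 2 presents R3+R4 = 1444 Ω as a load on stage 1's tap.
Stage 1's lower leg becomes R2‖(R3+R4) = 655.4 Ω, so V_mid = 20.4 × 655.4/7265 = 1.840 V.
Stage 2 is itself unloaded: V_out = V_mid × R4/(R3+R4) = 1.840 × 764/1444 = 0.974 V.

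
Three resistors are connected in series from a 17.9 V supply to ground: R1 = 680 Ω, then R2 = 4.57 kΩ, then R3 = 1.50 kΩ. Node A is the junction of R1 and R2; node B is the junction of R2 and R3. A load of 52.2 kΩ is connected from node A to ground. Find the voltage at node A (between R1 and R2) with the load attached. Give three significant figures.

V ≈ 15.9 V

Below node A the series string R2+R3 = 6070 Ω sits in parallel with the 52200 Ω load: 5438 Ω.
V_A = 17.9 × 5438/(680 + 5438) = 15.9 V.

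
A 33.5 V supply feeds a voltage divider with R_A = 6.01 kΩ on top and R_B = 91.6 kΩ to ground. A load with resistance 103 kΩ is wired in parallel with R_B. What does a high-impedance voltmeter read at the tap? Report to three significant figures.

V_out ≈ 29.8 V

The load sits in parallel with R_B: R_B‖R_L = (91.6 × 103) / (91.6 + 103) = 48.48 kΩ.
V_out = 33.5 × 48.48 / (6.01 + 48.48) = 33.5 × 48.48/54.49 = 29.8 V.
(Unloaded it would have been 31.4 V.)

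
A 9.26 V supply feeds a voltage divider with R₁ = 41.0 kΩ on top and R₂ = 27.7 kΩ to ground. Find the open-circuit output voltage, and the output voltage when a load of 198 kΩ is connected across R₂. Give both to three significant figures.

Unloaded: 3.73 V; loaded: 3.45 V

Open-circuit: V = 9.26 × 27.7/(41.0 + 27.7) = 3.73 V.
With the load, R₂ becomes R₂‖R_L = 24.30 kΩ, so V = 9.26 × 24.30/65.30 = 3.45 V.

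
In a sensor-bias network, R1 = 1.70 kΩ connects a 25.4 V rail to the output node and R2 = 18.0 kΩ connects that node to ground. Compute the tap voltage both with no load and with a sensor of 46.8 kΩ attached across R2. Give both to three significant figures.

Unloaded: 23.2 V; loaded: 22.5 V

Open-circuit: V = 25.4 × 18.0/(1.70 + 18.0) = 23.2 V.
With the load, R2 becomes R2‖R_L = 13.00 kΩ, so V = 25.4 × 13.00/14.70 = 22.5 V.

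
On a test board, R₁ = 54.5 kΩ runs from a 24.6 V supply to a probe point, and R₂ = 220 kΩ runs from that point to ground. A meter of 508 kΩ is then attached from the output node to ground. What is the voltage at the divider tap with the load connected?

V_out ≈ 18.2 V

The load sits in parallel with R₂: R₂‖R_L = (220 × 508) / (220 + 508) = 153.5 kΩ.
V_out = 24.6 × 153.5 / (54.5 + 153.5) = 24.6 × 153.5/208.0 = 18.2 V.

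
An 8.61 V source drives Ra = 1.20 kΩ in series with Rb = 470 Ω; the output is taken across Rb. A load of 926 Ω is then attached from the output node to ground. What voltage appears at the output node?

V_out ≈ 1.78 V

The load sits in parallel with Rb: Rb‖R_L = (470 × 926) / (470 + 926) = 311.8 Ω.
V_out = 8.61 × 311.8 / (1200 + 311.8) = 8.61 × 311.8/1512 = 1.78 V.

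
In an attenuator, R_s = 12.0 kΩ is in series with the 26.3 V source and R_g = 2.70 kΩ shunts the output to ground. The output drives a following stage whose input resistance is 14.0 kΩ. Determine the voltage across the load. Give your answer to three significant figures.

V_out ≈ 4.17 V

The load sits in parallel with R_g: R_g‖R_L = (2.70 × 14.0) / (2.70 + 14.0) = 2.263 kΩ.
V_out = 26.3 × 2.263 / (12.0 + 2.263) = 26.3 × 2.263/14.26 = 4.17 V.
(Unloaded it would have been 4.83 V.)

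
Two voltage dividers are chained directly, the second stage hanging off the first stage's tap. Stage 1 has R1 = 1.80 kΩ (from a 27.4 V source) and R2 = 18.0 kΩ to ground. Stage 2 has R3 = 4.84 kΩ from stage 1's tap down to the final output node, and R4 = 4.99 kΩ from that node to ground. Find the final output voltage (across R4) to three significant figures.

V_out ≈ 10.8 V

Stage 2 presents R3+R4 = 9.830 kΩ as a load on stage 1's tap.
Stage 1's lower leg becomes R2‖(R3+R4) = 6.358 kΩ, so V_mid = 27.4 × 6.358/8.158 = 21.35 V.
Stage 2 is itself unloaded: V_out = V_mid × R4/(R3+R4) = 21.35 × 4.99/9.830 = 10.8 V.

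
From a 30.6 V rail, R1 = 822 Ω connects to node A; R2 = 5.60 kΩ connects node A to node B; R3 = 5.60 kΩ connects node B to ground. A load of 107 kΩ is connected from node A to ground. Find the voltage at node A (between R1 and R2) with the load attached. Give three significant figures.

Below node A the series string R2+R3 = 11200 Ω sits in parallel with the 107000 Ω load: 10140 Ω.
V_A = 30.6 × 10140/(822 + 10140) = 28.3 V.

V ≈ 28.3 V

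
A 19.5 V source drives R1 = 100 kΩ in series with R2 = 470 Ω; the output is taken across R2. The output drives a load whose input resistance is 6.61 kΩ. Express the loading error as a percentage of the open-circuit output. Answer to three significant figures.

6.61 %

The divider's output (Thévenin) resistance is R1‖R2 = 467.8 Ω.
Fractional drop under load = R_th/(R_th + R_L) = 467.8 / (467.8 + 6610) = 0.06609.
So the output falls by 6.61 %.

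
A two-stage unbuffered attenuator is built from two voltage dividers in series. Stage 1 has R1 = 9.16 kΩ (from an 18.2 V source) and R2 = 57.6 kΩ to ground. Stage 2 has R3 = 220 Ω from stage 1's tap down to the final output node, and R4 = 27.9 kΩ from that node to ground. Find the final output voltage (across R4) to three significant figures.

Stage 2 presents R3+R4 = 28120 Ω as a load on stage 1's tap.
Stage 1's lower leg becomes R2‖(R3+R4) = 18900 Ω, so V_mid = 18.2 × 18900/28060 = 12.26 V.
Stage 2 is itself unloaded: V_out = V_mid × R4/(R3+R4) = 12.26 × 27900/28120 = 12.2 V.

V_out ≈ 12.2 V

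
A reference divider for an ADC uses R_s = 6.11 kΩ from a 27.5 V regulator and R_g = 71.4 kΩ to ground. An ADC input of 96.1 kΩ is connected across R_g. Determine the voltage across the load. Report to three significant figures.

The load sits in parallel with R_g: R_g‖R_L = (71.4 × 96.1) / (71.4 + 96.1) = 40.96 kΩ.
V_out = 27.5 × 40.96 / (6.11 + 40.96) = 27.5 × 40.96/47.07 = 23.9 V.

V_out ≈ 23.9 V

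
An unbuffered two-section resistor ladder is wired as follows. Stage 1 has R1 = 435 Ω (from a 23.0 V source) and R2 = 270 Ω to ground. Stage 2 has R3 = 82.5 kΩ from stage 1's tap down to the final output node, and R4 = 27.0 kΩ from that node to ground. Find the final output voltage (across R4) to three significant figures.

Stage 2 presents R3+R4 = 109500 Ω as a load on stage 1's tap.
Stage 1's lower leg becomes R2‖(R3+R4) = 269.3 Ω, so V_mid = 23.0 × 269.3/704.3 = 8.795 V.
Stage 2 is itself unloaded: V_out = V_mid × R4/(R3+R4) = 8.795 × 27000/109500 = 2.17 V.

V_out ≈ 2.17 V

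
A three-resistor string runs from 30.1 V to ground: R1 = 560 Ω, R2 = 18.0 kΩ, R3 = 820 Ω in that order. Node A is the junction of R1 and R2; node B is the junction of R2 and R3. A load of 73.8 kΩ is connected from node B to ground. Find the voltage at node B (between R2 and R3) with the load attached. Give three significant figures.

V ≈ 1.26 V

At node B, R3 is in parallel with the load: R3‖R_L = 811.0 Ω.
Below node A the resistance is R2 + (R3‖R_L) = 18810 Ω, so V_A = 30.1 × 18810/19370 = 29.23 V.
Then V_B = V_A × (R3‖R_L)/(R2 + R3‖R_L) = 29.23 × 811.0/18810 = 1.26 V.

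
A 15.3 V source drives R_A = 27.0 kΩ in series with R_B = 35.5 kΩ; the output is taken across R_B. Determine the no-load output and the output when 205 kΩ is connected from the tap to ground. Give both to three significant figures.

Open-circuit: V = 15.3 × 35.5/(27.0 + 35.5) = 8.69 V.
With the load, R_B becomes R_B‖R_L = 30.26 kΩ, so V = 15.3 × 30.26/57.26 = 8.09 V.

Unloaded: 8.69 V; loaded: 8.09 V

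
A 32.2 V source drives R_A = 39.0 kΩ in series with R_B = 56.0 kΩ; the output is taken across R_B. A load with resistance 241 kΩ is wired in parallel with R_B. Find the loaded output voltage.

V_out ≈ 17.3 V

The load sits in parallel with R_B: R_B‖R_L = (56.0 × 241) / (56.0 + 241) = 45.44 kΩ.
V_out = 32.2 × 45.44 / (39.0 + 45.44) = 32.2 × 45.44/84.44 = 17.3 V.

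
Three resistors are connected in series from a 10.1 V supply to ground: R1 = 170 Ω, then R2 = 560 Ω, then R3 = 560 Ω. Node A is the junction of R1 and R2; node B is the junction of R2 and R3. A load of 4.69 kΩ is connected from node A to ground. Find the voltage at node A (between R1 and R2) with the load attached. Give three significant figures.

Below node A the series string R2+R3 = 1120 Ω sits in parallel with the 4690 Ω load: 904.1 Ω.
V_A = 10.1 × 904.1/(170 + 904.1) = 8.50 V.

V ≈ 8.50 V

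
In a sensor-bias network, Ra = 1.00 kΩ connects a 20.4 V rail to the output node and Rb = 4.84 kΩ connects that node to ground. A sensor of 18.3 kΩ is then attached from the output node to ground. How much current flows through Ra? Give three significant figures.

Rb‖R_L = 3.828 kΩ, so the source sees Ra + Rb‖R_L = 4.828 kΩ.
I = 20.4 V / 4.828 kΩ = 4.23 mA.

I ≈ 4.23 mA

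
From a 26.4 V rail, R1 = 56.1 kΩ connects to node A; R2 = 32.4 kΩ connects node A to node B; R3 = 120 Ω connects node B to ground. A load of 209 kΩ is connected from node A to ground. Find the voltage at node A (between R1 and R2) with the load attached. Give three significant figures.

Below node A the series string R2+R3 = 32520 Ω sits in parallel with the 209000 Ω load: 28140 Ω.
V_A = 26.4 × 28140/(56100 + 28140) = 8.82 V.

V ≈ 8.82 V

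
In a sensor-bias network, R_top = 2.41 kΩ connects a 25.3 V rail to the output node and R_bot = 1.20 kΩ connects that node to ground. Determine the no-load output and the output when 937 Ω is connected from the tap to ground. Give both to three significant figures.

Open-circuit: V = 25.3 × 1200/(2410 + 1200) = 8.41 V.
With the load, R_bot becomes R_bot‖R_L = 526.2 Ω, so V = 25.3 × 526.2/2936 = 4.53 V.

Unloaded: 8.41 V; loaded: 4.53 V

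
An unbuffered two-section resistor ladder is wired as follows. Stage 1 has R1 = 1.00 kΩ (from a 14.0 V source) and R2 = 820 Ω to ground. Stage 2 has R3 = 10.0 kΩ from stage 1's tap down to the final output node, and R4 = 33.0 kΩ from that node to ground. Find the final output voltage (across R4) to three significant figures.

Stage 2 presents R3+R4 = 43000 Ω as a load on stage 1's tap.
Stage 1's lower leg becomes R2‖(R3+R4) = 804.7 Ω, so V_mid = 14.0 × 804.7/1805 = 6.242 V.
Stage 2 is itself unloaded: V_out = V_mid × R4/(R3+R4) = 6.242 × 33000/43000 = 4.79 V.

V_out ≈ 4.79 V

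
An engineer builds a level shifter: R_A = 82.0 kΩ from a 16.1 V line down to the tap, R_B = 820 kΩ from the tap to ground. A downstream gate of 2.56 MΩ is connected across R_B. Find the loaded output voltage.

The load sits in parallel with R_B: R_B‖R_L = (820 × 2560) / (820 + 2560) = 621.1 kΩ.
V_out = 16.1 × 621.1 / (82.0 + 621.1) = 16.1 × 621.1/703.1 = 14.2 V.
(Unloaded it would have been 14.6 V.)

V_out ≈ 14.2 V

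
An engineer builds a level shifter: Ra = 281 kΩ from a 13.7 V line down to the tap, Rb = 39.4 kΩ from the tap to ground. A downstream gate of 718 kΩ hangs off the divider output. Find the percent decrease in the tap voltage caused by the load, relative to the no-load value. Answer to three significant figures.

4.59 %

The divider's output (Thévenin) resistance is Ra‖Rb = 34.55 kΩ.
Fractional drop under load = R_th/(R_th + R_L) = 34.55 / (34.55 + 718) = 0.04592.
So the output falls by 4.59 %.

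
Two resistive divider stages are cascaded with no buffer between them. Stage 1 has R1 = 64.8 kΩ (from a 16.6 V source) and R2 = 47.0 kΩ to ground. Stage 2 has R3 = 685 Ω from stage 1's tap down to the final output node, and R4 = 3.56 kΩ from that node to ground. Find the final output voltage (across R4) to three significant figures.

Stage 2 presents R3+R4 = 4245 Ω as a load on stage 1's tap.
Stage 1's lower leg becomes R2‖(R3+R4) = 3893 Ω, so V_mid = 16.6 × 3893/68690 = 0.9408 V.
Stage 2 is itself unloaded: V_out = V_mid × R4/(R3+R4) = 0.9408 × 3560/4245 = 0.789 V.

V_out ≈ 0.789 V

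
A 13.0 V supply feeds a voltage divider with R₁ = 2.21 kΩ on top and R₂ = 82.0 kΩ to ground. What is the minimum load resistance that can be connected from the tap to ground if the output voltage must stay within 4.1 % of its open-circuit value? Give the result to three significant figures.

R_L(min) ≈ 50.3 kΩ

Output resistance R_th = R₁‖R₂ = (2.21 × 82.0)/84.21 = 2.152 kΩ.
The fractional drop is R_th/(R_th + R_L); requiring this ≤ 0.0410 gives R_L ≥ R_th(1/0.0410 − 1) = 2.152 × 23.39 = 50.3 kΩ.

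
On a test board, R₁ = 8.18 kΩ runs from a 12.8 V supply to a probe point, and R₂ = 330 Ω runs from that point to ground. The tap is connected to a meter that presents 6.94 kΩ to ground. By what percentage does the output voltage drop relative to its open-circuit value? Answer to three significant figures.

The divider's output (Thévenin) resistance is R₁‖R₂ = 317.2 Ω.
Fractional drop under load = R_th/(R_th + R_L) = 317.2 / (317.2 + 6940) = 0.04371.
So the output falls by 4.37 %.

4.37 %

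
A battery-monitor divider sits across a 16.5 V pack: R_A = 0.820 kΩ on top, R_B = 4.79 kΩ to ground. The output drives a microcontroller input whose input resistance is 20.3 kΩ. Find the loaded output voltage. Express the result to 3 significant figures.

V_out ≈ 13.6 V

The load sits in parallel with R_B: R_B‖R_L = (4790 × 20300) / (4790 + 20300) = 3876 Ω.
V_out = 16.5 × 3876 / (820 + 3876) = 16.5 × 3876/4696 = 13.6 V.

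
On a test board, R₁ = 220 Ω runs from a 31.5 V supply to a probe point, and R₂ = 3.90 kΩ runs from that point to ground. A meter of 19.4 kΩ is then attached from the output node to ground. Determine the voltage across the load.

V_out ≈ 29.5 V

The load sits in parallel with R₂: R₂‖R_L = (3900 × 19400) / (3900 + 19400) = 3247 Ω.
V_out = 31.5 × 3247 / (220 + 3247) = 31.5 × 3247/3467 = 29.5 V.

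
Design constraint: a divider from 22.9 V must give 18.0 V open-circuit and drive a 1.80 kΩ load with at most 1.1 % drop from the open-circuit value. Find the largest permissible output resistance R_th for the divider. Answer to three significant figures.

Loading drop = R_th/(R_th + R_L) ≤ 0.0110, so R_th ≤ R_L · ε/(1−ε) = 1.80 kΩ × 0.0110/0.9890 = 20.0 Ω.
(Any R1, R2 with R2/(R1+R2) = 0.786 and R1‖R2 ≤ 20.0 Ω will meet the spec.)

R_th ≤ 20.0 Ω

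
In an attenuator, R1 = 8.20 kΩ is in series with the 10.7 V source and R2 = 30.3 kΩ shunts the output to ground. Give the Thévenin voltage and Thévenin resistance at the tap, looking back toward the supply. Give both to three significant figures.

V_th = 8.42 V, R_th = 6.45 kΩ

V_th is the open-circuit tap voltage: 10.7 × 30.3/(8.20 + 30.3) = 8.42 V.
With the supply zeroed, R1 and R2 appear in parallel from the tap: R_th = R1‖R2 = (8.20 × 30.3)/38.50 = 6.45 kΩ.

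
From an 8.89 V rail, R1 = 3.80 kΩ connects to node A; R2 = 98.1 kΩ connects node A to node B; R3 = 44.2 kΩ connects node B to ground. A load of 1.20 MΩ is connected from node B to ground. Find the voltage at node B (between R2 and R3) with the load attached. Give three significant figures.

At node B, R3 is in parallel with the load: R3‖R_L = 42.63 kΩ.
Below node A the resistance is R2 + (R3‖R_L) = 140.7 kΩ, so V_A = 8.89 × 140.7/144.5 = 8.656 V.
Then V_B = V_A × (R3‖R_L)/(R2 + R3‖R_L) = 8.656 × 42.63/140.7 = 2.62 V.

V ≈ 2.62 V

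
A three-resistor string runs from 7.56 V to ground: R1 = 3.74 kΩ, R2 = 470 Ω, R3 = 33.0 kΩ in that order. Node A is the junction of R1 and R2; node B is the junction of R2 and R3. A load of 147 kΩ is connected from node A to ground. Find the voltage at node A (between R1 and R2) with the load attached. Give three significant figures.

V ≈ 6.65 V

Below node A the series string R2+R3 = 33470 Ω sits in parallel with the 147000 Ω load: 27260 Ω.
V_A = 7.56 × 27260/(3740 + 27260) = 6.65 V.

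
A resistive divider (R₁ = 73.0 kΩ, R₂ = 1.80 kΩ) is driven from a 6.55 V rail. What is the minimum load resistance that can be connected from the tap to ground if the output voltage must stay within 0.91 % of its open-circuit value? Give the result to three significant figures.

Output resistance R_th = R₁‖R₂ = (73.0 × 1.80)/74.80 = 1.757 kΩ.
The fractional drop is R_th/(R_th + R_L); requiring this ≤ 0.00910 gives R_L ≥ R_th(1/0.00910 − 1) = 1.757 × 108.9 = 191 kΩ.

R_L(min) ≈ 191 kΩ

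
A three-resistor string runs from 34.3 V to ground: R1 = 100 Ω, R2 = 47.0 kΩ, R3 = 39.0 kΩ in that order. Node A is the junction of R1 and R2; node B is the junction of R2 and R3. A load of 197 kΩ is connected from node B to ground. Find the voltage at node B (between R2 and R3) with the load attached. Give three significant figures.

At node B, R3 is in parallel with the load: R3‖R_L = 32560 Ω.
Below node A the resistance is R2 + (R3‖R_L) = 79560 Ω, so V_A = 34.3 × 79560/79660 = 34.26 V.
Then V_B = V_A × (R3‖R_L)/(R2 + R3‖R_L) = 34.26 × 32560/79560 = 14.0 V.

V ≈ 14.0 V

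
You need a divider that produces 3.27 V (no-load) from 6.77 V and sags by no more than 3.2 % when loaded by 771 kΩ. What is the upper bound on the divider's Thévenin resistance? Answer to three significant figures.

Loading drop = R_th/(R_th + R_L) ≤ 0.0320, so R_th ≤ R_L · ε/(1−ε) = 771 kΩ × 0.0320/0.9680 = 25.5 kΩ.
(Any R1, R2 with R2/(R1+R2) = 0.483 and R1‖R2 ≤ 25.5 kΩ will meet the spec.)

R_th ≤ 25.5 kΩ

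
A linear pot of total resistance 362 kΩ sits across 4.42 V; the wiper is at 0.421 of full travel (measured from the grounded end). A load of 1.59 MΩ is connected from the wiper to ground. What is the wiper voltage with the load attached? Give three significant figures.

V ≈ 1.76 V

The wiper splits the pot into (1−α)R = 209.6 kΩ above and αR = 152.4 kΩ below.
Lower section ‖ load = 139.1 kΩ.
V_wiper = 4.42 × 139.1/(209.6 + 139.1) = 1.76 V.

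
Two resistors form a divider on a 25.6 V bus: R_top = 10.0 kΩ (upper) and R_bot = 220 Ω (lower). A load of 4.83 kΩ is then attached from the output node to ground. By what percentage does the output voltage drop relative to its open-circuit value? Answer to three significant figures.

4.27 %

The divider's output (Thévenin) resistance is R_top‖R_bot = 215.3 Ω.
Fractional drop under load = R_th/(R_th + R_L) = 215.3 / (215.3 + 4830) = 0.04267.
So the output falls by 4.27 %.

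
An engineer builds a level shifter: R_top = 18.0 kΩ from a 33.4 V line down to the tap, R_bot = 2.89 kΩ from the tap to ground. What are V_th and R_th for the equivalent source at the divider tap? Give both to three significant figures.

V_th = 4.62 V, R_th = 2.49 kΩ

V_th is the open-circuit tap voltage: 33.4 × 2.89/(18.0 + 2.89) = 4.62 V.
With the supply zeroed, R_top and R_bot appear in parallel from the tap: R_th = R_top‖R_bot = (18.0 × 2.89)/20.89 = 2.49 kΩ.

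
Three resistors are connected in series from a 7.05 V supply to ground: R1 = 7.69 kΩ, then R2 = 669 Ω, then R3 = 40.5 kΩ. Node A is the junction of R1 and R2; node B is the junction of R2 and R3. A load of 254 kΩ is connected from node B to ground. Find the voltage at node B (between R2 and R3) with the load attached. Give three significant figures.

At node B, R3 is in parallel with the load: R3‖R_L = 34930 Ω.
Below node A the resistance is R2 + (R3‖R_L) = 35600 Ω, so V_A = 7.05 × 35600/43290 = 5.798 V.
Then V_B = V_A × (R3‖R_L)/(R2 + R3‖R_L) = 5.798 × 34930/35600 = 5.69 V.

V ≈ 5.69 V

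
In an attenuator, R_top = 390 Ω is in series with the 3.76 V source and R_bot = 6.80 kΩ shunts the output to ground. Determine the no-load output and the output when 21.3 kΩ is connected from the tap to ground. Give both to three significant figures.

Unloaded: 3.56 V; loaded: 3.50 V

Open-circuit: V = 3.76 × 6800/(390 + 6800) = 3.56 V.
With the load, R_bot becomes R_bot‖R_L = 5154 Ω, so V = 3.76 × 5154/5544 = 3.50 V.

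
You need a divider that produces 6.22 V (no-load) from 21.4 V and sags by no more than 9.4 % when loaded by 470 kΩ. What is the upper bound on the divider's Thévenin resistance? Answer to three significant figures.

Loading drop = R_th/(R_th + R_L) ≤ 0.0940, so R_th ≤ R_L · ε/(1−ε) = 470 kΩ × 0.0940/0.9060 = 48.8 kΩ.
(Any R1, R2 with R2/(R1+R2) = 0.291 and R1‖R2 ≤ 48.8 kΩ will meet the spec.)

R_th ≤ 48.8 kΩ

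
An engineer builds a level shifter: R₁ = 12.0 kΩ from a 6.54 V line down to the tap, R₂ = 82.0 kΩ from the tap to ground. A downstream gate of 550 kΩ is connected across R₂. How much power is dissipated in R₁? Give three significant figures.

Total resistance from the source is R₁ + (R₂‖R_L) = 83.36 kΩ, so I = 6.54/83.36 kΩ = 0.07845 mA.
P = I²·R₁ = (0.07845 mA)² × 12.0 kΩ = 0.0739 mW.

P ≈ 0.0739 mW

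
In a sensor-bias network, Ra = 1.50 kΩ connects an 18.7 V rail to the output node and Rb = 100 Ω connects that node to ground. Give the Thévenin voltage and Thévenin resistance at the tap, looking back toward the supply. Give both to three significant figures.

V_th = 1.17 V, R_th = 93.8 Ω

V_th is the open-circuit tap voltage: 18.7 × 100/(1500 + 100) = 1.17 V.
With the supply zeroed, Ra and Rb appear in parallel from the tap: R_th = Ra‖Rb = (1500 × 100)/1600 = 93.8 Ω.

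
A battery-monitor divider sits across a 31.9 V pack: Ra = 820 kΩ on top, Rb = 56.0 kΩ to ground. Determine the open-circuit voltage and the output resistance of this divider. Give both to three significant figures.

V_th = 2.04 V, R_th = 52.4 kΩ

V_th is the open-circuit tap voltage: 31.9 × 56.0/(820 + 56.0) = 2.04 V.
With the supply zeroed, Ra and Rb appear in parallel from the tap: R_th = Ra‖Rb = (820 × 56.0)/876.0 = 52.4 kΩ.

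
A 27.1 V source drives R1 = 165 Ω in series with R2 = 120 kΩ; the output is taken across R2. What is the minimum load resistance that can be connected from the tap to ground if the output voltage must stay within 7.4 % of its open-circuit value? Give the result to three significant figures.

R_L(min) ≈ 2.06 kΩ

Output resistance R_th = R1‖R2 = (165 × 120000)/120200 = 164.8 Ω.
The fractional drop is R_th/(R_th + R_L); requiring this ≤ 0.0740 gives R_L ≥ R_th(1/0.0740 − 1) = 164.8 × 12.51 = 2.06 kΩ.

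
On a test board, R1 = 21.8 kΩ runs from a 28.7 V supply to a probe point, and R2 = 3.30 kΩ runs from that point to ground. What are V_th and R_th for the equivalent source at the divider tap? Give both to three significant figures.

V_th = 3.77 V, R_th = 2.87 kΩ

V_th is the open-circuit tap voltage: 28.7 × 3.30/(21.8 + 3.30) = 3.77 V.
With the supply zeroed, R1 and R2 appear in parallel from the tap: R_th = R1‖R2 = (21.8 × 3.30)/25.10 = 2.87 kΩ.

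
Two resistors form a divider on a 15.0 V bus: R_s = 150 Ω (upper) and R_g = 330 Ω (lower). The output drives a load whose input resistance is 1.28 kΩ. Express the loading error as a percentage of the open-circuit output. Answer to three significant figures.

The divider's output (Thévenin) resistance is R_s‖R_g = 103.1 Ω.
Fractional drop under load = R_th/(R_th + R_L) = 103.1 / (103.1 + 1280) = 0.07456.
So the output falls by 7.46 %.

7.46 %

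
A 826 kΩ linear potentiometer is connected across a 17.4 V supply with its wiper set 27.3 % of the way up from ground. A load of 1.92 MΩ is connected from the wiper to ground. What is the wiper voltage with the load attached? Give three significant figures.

The wiper splits the pot into (1−α)R = 600.5 kΩ above and αR = 225.5 kΩ below.
Lower section ‖ load = 201.8 kΩ.
V_wiper = 17.4 × 201.8/(600.5 + 201.8) = 4.38 V.

V ≈ 4.38 V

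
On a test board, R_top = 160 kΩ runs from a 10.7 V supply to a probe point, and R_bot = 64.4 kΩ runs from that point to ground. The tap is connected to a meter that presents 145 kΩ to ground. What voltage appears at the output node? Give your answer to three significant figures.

The load sits in parallel with R_bot: R_bot‖R_L = (64.4 × 145) / (64.4 + 145) = 44.59 kΩ.
V_out = 10.7 × 44.59 / (160 + 44.59) = 10.7 × 44.59/204.6 = 2.33 V.

V_out ≈ 2.33 V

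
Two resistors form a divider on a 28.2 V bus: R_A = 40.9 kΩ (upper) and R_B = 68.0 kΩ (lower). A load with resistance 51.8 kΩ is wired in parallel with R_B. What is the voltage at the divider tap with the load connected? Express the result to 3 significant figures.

V_out ≈ 11.8 V

The load sits in parallel with R_B: R_B‖R_L = (68.0 × 51.8) / (68.0 + 51.8) = 29.40 kΩ.
V_out = 28.2 × 29.40 / (40.9 + 29.40) = 28.2 × 29.40/70.30 = 11.8 V.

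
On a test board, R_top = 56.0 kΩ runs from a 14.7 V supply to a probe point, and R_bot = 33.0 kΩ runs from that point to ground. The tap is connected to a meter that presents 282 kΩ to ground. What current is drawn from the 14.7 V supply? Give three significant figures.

I ≈ 0.172 mA

R_bot‖R_L = 29.54 kΩ, so the source sees R_top + R_bot‖R_L = 85.54 kΩ.
I = 14.7 V / 85.54 kΩ = 0.172 mA.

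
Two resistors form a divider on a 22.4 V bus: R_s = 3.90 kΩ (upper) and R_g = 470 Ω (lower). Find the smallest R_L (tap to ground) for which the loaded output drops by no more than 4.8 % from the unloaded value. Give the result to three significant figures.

Output resistance R_th = R_s‖R_g = (3900 × 470)/4370 = 419.5 Ω.
The fractional drop is R_th/(R_th + R_L); requiring this ≤ 0.0480 gives R_L ≥ R_th(1/0.0480 − 1) = 419.5 × 19.83 = 8.32 kΩ.

R_L(min) ≈ 8.32 kΩ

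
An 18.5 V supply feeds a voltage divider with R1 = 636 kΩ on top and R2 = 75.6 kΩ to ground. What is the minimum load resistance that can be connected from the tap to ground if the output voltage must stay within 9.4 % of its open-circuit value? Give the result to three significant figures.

Output resistance R_th = R1‖R2 = (636 × 75.6)/711.6 = 67.57 kΩ.
The fractional drop is R_th/(R_th + R_L); requiring this ≤ 0.0940 gives R_L ≥ R_th(1/0.0940 − 1) = 67.57 × 9.638 = 651 kΩ.

R_L(min) ≈ 651 kΩ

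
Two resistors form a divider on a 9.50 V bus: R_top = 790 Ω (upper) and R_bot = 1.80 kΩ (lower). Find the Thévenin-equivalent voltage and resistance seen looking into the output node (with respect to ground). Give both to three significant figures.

V_th is the open-circuit tap voltage: 9.50 × 1800/(790 + 1800) = 6.60 V.
With the supply zeroed, R_top and R_bot appear in parallel from the tap: R_th = R_top‖R_bot = (790 × 1800)/2590 = 549 Ω.

V_th = 6.60 V, R_th = 549 Ω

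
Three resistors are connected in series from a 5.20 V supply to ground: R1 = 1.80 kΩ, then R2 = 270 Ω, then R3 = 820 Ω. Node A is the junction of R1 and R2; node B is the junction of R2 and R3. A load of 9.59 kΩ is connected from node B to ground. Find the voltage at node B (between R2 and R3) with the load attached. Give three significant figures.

V ≈ 1.39 V

At node B, R3 is in parallel with the load: R3‖R_L = 755.4 Ω.
Below node A the resistance is R2 + (R3‖R_L) = 1025 Ω, so V_A = 5.20 × 1025/2825 = 1.887 V.
Then V_B = V_A × (R3‖R_L)/(R2 + R3‖R_L) = 1.887 × 755.4/1025 = 1.39 V.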